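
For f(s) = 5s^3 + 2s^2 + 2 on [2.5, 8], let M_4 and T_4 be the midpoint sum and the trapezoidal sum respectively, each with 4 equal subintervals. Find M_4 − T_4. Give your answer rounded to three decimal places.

M_4 ≈ 5343.11572.
T_4 ≈ 5553.03418.
M_4 − T_4 ≈ -209.918.

-209.918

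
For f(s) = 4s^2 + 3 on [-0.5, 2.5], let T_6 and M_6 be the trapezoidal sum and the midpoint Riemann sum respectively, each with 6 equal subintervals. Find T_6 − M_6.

0.75

T_6 = 30.5.
M_6 = 29.75.
T_6 − M_6 = 0.75.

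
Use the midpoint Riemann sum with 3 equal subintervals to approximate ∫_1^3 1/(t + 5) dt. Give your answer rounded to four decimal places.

Δt = (3 − 1)/3 = 2/3.
Midpoints: 4/3, 2, 8/3.
f(4/3) = 3/19, f(2) = 1/7, f(8/3) = 3/23.
Sum = Δt · [f(4/3) + f(2) + f(8/3)].
Sum ≈ 0.2875.

0.2875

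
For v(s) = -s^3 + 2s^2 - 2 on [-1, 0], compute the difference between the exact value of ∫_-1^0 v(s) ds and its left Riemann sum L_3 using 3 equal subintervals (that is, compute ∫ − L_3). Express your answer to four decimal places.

Exact integral: ∫_-1^0 v(s) ds ≈ -1.083333.
L_3 ≈ -0.518519.
Error ≈ -1.083333 − (-0.518519) ≈ -0.5648.

-0.5648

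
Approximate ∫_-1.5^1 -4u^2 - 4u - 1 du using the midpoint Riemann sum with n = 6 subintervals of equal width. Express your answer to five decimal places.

Δu = (1 − (-1.5))/6 = 5/12.
Midpoints: -31/24, -0.875, -11/24, -1/24, 0.375, 19/24.
f(-31/24) = -361/144, f(-0.875) = -0.5625, f(-11/24) = -1/144, f(-1/24) = -121/144, f(0.375) = -3.0625, f(19/24) = -961/144.
Sum = Δu · [f(-31/24) + f(-0.875) + f(-11/24) + ...].
Sum ≈ -5.68866.

-5.68866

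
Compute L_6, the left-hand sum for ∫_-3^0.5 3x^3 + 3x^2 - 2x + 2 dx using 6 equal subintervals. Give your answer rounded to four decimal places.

Δx = (0.5 − (-3))/6 = 7/12.
Left endpoints: -3, -29/12, -11/6, -1.25, -2/3, -1/12.
f(-3) = -46, f(-29/12) = -10361/576, f(-11/6) = -197/72, f(-1.25) = 3.328125, f(-2/3) = 34/9, f(-1/12) = 1259/576.
Sum = Δx · [f(-3) + f(-29/12) + f(-11/6) + ...].
Sum ≈ -33.5022.

-33.5022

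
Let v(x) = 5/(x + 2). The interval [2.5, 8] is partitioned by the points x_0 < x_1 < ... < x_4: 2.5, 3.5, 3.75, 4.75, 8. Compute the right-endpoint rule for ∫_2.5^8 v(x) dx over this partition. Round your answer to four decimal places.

Subinterval widths: 1, 0.25, 1, 3.25.
Right endpoints: 3.5, 3.75, 4.75, 8.
v(3.5) = 10/11, v(3.75) = 20/23, v(4.75) = 20/27, v(8) = 0.5.
Sum = Σ Δx_i · v(x_i).
Sum ≈ 3.4922.

3.4922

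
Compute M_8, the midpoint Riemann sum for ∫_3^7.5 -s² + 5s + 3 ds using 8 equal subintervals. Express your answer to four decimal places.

Δs = (7.5 − 3)/8 = 0.5625.
Midpoints: 3.28125, 3.84375, 4.40625, 4.96875, 5.53125, 6.09375, 6.65625, 7.21875.
f(3.28125) = 8847/1024, f(3.84375) = 7623/1024, f(4.40625) = 5751/1024, f(4.96875) = 3231/1024, f(5.53125) = 63/1024, f(6.09375) = -3753/1024, f(6.65625) = -8217/1024, f(7.21875) = -13329/1024.
Sum = Δs · [f(3.28125) + f(3.84375) + f(4.40625) + ...].
Sum ≈ 0.1187.

0.1187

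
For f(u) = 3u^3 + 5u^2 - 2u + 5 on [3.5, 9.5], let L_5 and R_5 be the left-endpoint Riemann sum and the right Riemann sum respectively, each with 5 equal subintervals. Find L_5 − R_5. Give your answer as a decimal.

-3385.8

L_5 = 5704.29.
R_5 = 9090.09.
L_5 − R_5 = -3385.8.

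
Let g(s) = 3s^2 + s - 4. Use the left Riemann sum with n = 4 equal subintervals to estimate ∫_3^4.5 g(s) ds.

Δs = (4.5 − 3)/4 = 0.375.
Left endpoints: 3, 3.375, 3.75, 4.125.
g(3) = 26, g(3.375) = 33.546875, g(3.75) = 41.9375, g(4.125) = 51.171875.
Sum = Δs · [g(3) + g(3.375) + g(3.75) + g(4.125)].
Sum = 57.24609375.

57.24609375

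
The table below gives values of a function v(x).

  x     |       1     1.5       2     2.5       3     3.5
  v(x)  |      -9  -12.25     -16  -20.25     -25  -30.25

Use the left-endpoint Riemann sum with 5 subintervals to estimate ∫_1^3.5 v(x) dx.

-41.25

Δx = 0.5.
Sum = 0.5·[(-9) + (-12.25) + (-16) + (-20.25) + (-25)] = -41.25.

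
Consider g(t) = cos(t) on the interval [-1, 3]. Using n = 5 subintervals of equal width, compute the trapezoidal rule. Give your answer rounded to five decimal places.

0.92962

Δt = (3 − (-1))/5 = 0.8.
g(-1) ≈ 0.54030, g(-0.2) ≈ 0.98007, g(0.6) ≈ 0.82534, g(1.4) ≈ 0.16997, g(2.2) ≈ -0.58850, g(3) ≈ -0.98999.
T_5 = (Δt/2)·[g(t_0) + 2g(t_1) + ... + 2g(t_{4}) + g(t_5)].
Sum ≈ 0.92962.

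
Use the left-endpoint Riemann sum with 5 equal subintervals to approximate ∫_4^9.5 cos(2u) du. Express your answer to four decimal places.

Δu = (9.5 − 4)/5 = 1.1.
Left endpoints: 4, 5.1, 6.2, 7.3, 8.4.
f(4) ≈ -0.1455, f(5.1) ≈ -0.7143, f(6.2) ≈ 0.9862, f(7.3) ≈ -0.4465, f(8.4) ≈ -0.4607.
Sum = Δu · [f(4) + f(5.1) + f(6.2) + f(7.3) + f(8.4)].
Sum ≈ -0.8588.

-0.8588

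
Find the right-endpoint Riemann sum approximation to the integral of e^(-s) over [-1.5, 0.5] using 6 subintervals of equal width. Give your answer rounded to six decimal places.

3.265114

Δs = (0.5 − (-1.5))/6 = 1/3.
Right endpoints: -7/6, -5/6, -0.5, -1/6, 1/6, 0.5.
f(-7/6) ≈ 3.211271, f(-5/6) ≈ 2.300976, f(-0.5) ≈ 1.648721, f(-1/6) ≈ 1.181360, f(1/6) ≈ 0.846482, f(0.5) ≈ 0.606531.
Sum = Δs · [f(-7/6) + f(-5/6) + f(-0.5) + ...].
Sum ≈ 3.265114.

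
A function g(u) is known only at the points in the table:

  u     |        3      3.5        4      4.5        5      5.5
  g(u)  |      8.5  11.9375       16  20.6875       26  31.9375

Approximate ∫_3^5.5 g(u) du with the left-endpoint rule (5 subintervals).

Δu = 0.5.
Sum = 0.5·[8.5 + 11.9375 + 16 + 20.6875 + 26] = 41.5625.

41.5625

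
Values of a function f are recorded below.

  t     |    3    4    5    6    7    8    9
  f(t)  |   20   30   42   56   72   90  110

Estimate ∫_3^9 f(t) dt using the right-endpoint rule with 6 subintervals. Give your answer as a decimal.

Δt = 1.
Sum = 1·[30 + 42 + 56 + 72 + 90 + 110] = 400.

400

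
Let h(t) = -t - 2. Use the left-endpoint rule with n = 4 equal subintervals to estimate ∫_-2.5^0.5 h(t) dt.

-1.875

Δt = (0.5 − (-2.5))/4 = 0.75.
Left endpoints: -2.5, -1.75, -1, -0.25.
h(-2.5) = 0.5, h(-1.75) = -0.25, h(-1) = -1, h(-0.25) = -1.75.
Sum = Δt · [h(-2.5) + h(-1.75) + h(-1) + h(-0.25)].
Sum = -1.875.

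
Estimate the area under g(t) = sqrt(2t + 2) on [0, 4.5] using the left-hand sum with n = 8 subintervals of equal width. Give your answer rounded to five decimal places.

Δt = (4.5 − 0)/8 = 0.5625.
Left endpoints: 0, 0.5625, 1.125, 1.6875, 2.25, 2.8125, 3.375, 3.9375.
g(0) ≈ 1.41421, g(0.5625) ≈ 1.76777, g(1.125) ≈ 2.06155, g(1.6875) ≈ 2.31840, g(2.25) ≈ 2.54951, g(2.8125) ≈ 2.76134, g(3.375) ≈ 2.95804, g(3.9375) ≈ 3.14245.
Sum = Δt · [g(0) + g(0.5625) + g(1.125) + ...].
Sum ≈ 10.67247.

10.67247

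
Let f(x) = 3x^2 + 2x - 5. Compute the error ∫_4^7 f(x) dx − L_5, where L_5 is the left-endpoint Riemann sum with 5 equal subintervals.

30.96

Exact integral: ∫_4^7 f(x) dx = 297.
L_5 = 266.04.
Error = 297 − 266.04 = 30.96.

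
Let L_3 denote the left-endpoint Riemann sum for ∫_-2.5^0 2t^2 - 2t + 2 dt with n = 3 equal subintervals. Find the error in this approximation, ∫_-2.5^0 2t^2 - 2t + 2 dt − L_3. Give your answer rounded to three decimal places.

-7.870

Exact integral: ∫_-2.5^0 f(t) dt ≈ 21.66667.
L_3 ≈ 29.53704.
Error ≈ 21.66667 − 29.53704 ≈ -7.870.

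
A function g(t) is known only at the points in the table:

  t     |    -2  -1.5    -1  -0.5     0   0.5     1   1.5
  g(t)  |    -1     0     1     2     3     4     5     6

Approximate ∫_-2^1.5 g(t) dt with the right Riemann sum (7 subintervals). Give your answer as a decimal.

10.5

Δt = 0.5.
Sum = 0.5·[0 + 1 + 2 + 3 + 4 + 5 + 6] = 10.5.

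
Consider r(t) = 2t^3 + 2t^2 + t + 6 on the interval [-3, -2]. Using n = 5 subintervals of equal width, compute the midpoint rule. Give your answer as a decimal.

Δt = (-2 − (-3))/5 = 0.2.
Midpoints: -2.9, -2.7, -2.5, -2.3, -2.1.
r(-2.9) = -28.858, r(-2.7) = -21.486, r(-2.5) = -15.25, r(-2.3) = -10.054, r(-2.1) = -5.802.
Sum = Δt · [r(-2.9) + r(-2.7) + r(-2.5) + r(-2.3) + r(-2.1)].
Sum = -16.29.

-16.29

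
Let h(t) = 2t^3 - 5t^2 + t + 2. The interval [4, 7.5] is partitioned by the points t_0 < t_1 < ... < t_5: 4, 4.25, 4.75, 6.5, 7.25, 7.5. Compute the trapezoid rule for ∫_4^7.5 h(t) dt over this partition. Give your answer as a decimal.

Subinterval widths: 0.25, 0.5, 1.75, 0.75, 0.25.
h(4) = 54, h(4.25) = 69.46875, h(4.75) = 108.28125, h(6.5) = 346.5, h(7.25) = 508.59375, h(7.5) = 572.
On each subinterval the trapezoid contributes (Δt_i/2)·[h(t_{i-1}) + h(t_i)].
Sum = 913.5390625.

913.5390625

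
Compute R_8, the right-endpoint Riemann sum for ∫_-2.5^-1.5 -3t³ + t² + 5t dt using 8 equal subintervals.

17.3984375

Δt = (-1.5 − (-2.5))/8 = 0.125.
Right endpoints: -2.375, -2.25, -2.125, -2, -1.875, -1.75, -1.625, -1.5.
f(-2.375) = 17385/512, f(-2.25) = 27.984375, f(-2.125) = 11611/512, f(-2) = 18, f(-1.875) = 7125/512, f(-1.75) = 10.390625, f(-1.625) = 3783/512, f(-1.5) = 4.875.
Sum = Δt · [f(-2.375) + f(-2.25) + f(-2.125) + ...].
Sum = 17.3984375.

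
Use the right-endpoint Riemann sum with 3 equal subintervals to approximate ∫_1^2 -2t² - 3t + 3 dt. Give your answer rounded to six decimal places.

Δt = (2 − 1)/3 = 1/3.
Right endpoints: 4/3, 5/3, 2.
f(4/3) = -41/9, f(5/3) = -68/9, f(2) = -11.
Sum = Δt · [f(4/3) + f(5/3) + f(2)].
Sum ≈ -7.703704.

-7.703704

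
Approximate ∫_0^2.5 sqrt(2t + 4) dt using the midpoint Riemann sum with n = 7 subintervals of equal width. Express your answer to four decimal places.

6.3342

Δt = (2.5 − 0)/7 = 5/14.
Midpoints: 5/28, 15/28, 25/28, 1.25, 45/28, 55/28, 65/28.
f(5/28) ≈ 2.0874, f(15/28) ≈ 2.2520, f(25/28) ≈ 2.4054, f(1.25) ≈ 2.5495, f(45/28) ≈ 2.6859, f(55/28) ≈ 2.8158, f(65/28) ≈ 2.9399.
Sum = Δt · [f(5/28) + f(15/28) + f(25/28) + ...].
Sum ≈ 6.3342.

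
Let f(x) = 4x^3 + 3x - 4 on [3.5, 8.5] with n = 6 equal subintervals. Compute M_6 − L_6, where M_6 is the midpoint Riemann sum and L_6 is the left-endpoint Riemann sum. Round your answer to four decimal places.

895.8333

M_6 ≈ 5119.166667.
L_6 ≈ 4223.333333.
M_6 − L_6 ≈ 895.8333.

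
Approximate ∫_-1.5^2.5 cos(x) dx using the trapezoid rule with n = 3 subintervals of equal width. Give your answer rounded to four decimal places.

Δx = (2.5 − (-1.5))/3 = 4/3.
f(-1.5) ≈ 0.0707, f(-1/6) ≈ 0.9861, f(7/6) ≈ 0.3932, f(2.5) ≈ -0.8011.
T_3 = (Δx/2)·[f(x_0) + 2f(x_1) + 2f(x_2) + f(x_3)].
Sum ≈ 1.3522.

1.3522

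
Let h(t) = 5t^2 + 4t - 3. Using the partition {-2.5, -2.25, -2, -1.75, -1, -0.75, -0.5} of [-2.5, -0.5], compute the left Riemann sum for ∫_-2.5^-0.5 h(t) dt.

12.828125

Subinterval widths: 0.25, 0.25, 0.25, 0.75, 0.25, 0.25.
Left endpoints: -2.5, -2.25, -2, -1.75, -1, -0.75.
h(-2.5) = 18.25, h(-2.25) = 13.3125, h(-2) = 9, h(-1.75) = 5.3125, h(-1) = -2, h(-0.75) = -3.1875.
Sum = Σ Δt_i · h(t_i).
Sum = 12.828125.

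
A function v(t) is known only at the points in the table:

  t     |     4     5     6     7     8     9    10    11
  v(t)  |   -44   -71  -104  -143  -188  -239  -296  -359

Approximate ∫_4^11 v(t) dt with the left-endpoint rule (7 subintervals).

Δt = 1.
Sum = 1·[(-44) + (-71) + (-104) + (-143) + (-188) + (-239) + (-296)] = -1085.

-1085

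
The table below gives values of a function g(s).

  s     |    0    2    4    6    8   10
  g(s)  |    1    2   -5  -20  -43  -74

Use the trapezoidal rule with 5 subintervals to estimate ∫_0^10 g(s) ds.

Δs = 2.
T_5 = (2/2)·[1 + 2·2 + 2·(-5) + 2·(-20) + 2·(-43) + (-74)] = -205.

-205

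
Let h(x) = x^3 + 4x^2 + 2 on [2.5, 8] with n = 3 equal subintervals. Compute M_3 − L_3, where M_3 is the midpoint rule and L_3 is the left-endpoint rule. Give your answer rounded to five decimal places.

M_3 ≈ 1656.6426505.
L_3 ≈ 1081.1574074.
M_3 − L_3 ≈ 575.48524.

575.48524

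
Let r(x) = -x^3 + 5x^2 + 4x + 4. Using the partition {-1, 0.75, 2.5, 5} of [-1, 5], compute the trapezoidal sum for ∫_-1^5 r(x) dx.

Subinterval widths: 1.75, 1.75, 2.5.
r(-1) = 6, r(0.75) = 9.390625, r(2.5) = 29.625, r(5) = 24.
On each subinterval the trapezoid contributes (Δx_i/2)·[r(x_{i-1}) + r(x_i)].
Sum = 114.63671875.

114.63671875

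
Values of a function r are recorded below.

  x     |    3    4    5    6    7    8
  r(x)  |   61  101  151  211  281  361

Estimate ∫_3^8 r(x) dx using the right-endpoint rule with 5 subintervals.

Δx = 1.
Sum = 1·[101 + 151 + 211 + 281 + 361] = 1105.

1105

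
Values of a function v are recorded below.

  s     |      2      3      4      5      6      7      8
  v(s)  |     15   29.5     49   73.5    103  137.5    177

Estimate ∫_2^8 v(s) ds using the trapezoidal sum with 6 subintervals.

488.5

Δs = 1.
T_6 = (1/2)·[15 + 2·29.5 + 2·49 + 2·73.5 + 2·103 + 2·137.5 + 177] = 488.5.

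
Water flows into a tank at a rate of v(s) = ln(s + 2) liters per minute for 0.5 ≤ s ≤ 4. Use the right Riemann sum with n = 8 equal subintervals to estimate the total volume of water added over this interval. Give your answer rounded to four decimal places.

5.1476

Δs = (4 − 0.5)/8 = 0.4375.
Right endpoints: 0.9375, 1.375, 1.8125, 2.25, 2.6875, 3.125, 3.5625, 4.
v(0.9375) ≈ 1.0776, v(1.375) ≈ 1.2164, v(1.8125) ≈ 1.3383, v(2.25) ≈ 1.4469, v(2.6875) ≈ 1.5449, v(3.125) ≈ 1.6341, v(3.5625) ≈ 1.7160, v(4) ≈ 1.7918.
Sum = Δs · [v(0.9375) + v(1.375) + v(1.8125) + ...].
Sum ≈ 5.1476.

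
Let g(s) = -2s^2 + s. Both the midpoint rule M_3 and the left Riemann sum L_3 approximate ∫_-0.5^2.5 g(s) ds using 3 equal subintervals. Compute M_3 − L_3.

-3

M_3 = -7.
L_3 = -4.
M_3 − L_3 = -3.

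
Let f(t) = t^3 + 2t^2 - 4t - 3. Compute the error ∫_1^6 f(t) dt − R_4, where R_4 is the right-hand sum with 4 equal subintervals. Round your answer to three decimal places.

-181.901

Exact integral: ∫_1^6 f(t) dt ≈ 382.08333.
R_4 = 563.984375.
Error ≈ 382.08333 − 563.984375 ≈ -181.901.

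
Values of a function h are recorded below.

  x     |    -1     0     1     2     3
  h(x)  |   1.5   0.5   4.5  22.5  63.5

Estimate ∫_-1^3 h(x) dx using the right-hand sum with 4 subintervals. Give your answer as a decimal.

Δx = 1.
Sum = 1·[0.5 + 4.5 + 22.5 + 63.5] = 91.

91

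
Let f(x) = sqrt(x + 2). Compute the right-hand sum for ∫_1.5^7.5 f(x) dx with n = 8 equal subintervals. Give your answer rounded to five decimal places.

Δx = (7.5 − 1.5)/8 = 0.75.
Right endpoints: 2.25, 3, 3.75, 4.5, 5.25, 6, 6.75, 7.5.
f(2.25) ≈ 2.06155, f(3) ≈ 2.23607, f(3.75) ≈ 2.39792, f(4.5) ≈ 2.54951, f(5.25) ≈ 2.69258, f(6) ≈ 2.82843, f(6.75) ≈ 2.95804, f(7.5) ≈ 3.08221.
Sum = Δx · [f(2.25) + f(3) + f(3.75) + ...].
Sum ≈ 15.60473.

15.60473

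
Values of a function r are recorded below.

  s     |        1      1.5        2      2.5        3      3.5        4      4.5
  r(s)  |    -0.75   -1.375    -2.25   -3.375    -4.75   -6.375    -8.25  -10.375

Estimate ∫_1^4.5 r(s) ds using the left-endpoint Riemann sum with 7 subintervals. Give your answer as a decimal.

Δs = 0.5.
Sum = 0.5·[(-0.75) + (-1.375) + (-2.25) + (-3.375) + (-4.75) + (-6.375) + (-8.25)] = -13.5625.

-13.5625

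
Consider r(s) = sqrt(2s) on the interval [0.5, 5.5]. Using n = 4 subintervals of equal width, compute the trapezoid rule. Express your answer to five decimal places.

11.74263

Δs = (5.5 − 0.5)/4 = 1.25.
r(0.5) ≈ 1.00000, r(1.75) ≈ 1.87083, r(3) ≈ 2.44949, r(4.25) ≈ 2.91548, r(5.5) ≈ 3.31662.
T_4 = (Δs/2)·[r(s_0) + 2r(s_1) + 2r(s_2) + 2r(s_3) + r(s_4)].
Sum ≈ 11.74263.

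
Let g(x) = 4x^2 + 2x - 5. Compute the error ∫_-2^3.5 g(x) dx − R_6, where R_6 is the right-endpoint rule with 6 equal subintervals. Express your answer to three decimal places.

Exact integral: ∫_-2^3.5 g(x) dx ≈ 48.58333.
R_6 ≈ 71.83102.
Error ≈ 48.58333 − 71.83102 ≈ -23.248.

-23.248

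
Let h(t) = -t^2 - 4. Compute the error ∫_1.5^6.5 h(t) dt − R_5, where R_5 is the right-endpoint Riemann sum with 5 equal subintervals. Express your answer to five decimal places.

Exact integral: ∫_1.5^6.5 h(t) dt ≈ -110.4166667.
R_5 = -131.25.
Error ≈ -110.4166667 − (-131.25) ≈ 20.83333.

20.83333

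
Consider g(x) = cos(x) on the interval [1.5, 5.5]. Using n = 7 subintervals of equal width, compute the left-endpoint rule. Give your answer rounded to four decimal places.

Δx = (5.5 − 1.5)/7 = 4/7.
Left endpoints: 1.5, 29/14, 37/14, 45/14, 53/14, 61/14, 69/14.
g(1.5) ≈ 0.0707, g(29/14) ≈ -0.4800, g(37/14) ≈ -0.8782, g(45/14) ≈ -0.9974, g(53/14) ≈ -0.7996, g(61/14) ≈ -0.3478, g(69/14) ≈ 0.2145.
Sum = Δx · [g(1.5) + g(29/14) + g(37/14) + ...].
Sum ≈ -1.8387.

-1.8387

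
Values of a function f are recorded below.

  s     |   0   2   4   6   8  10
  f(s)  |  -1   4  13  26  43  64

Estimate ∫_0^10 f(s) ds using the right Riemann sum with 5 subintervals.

300

Δs = 2.
Sum = 2·[4 + 13 + 26 + 43 + 64] = 300.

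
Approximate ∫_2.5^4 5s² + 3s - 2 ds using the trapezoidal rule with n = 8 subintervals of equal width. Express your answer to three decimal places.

92.294

Δs = (4 − 2.5)/8 = 0.1875.
f(2.5) = 36.75, f(2.6875) = 42.17578125, f(2.875) = 47.953125, f(3.0625) = 54.08203125, f(3.25) = 60.5625, f(3.4375) = 67.39453125, f(3.625) = 74.578125, f(3.8125) = 82.11328125, f(4) = 90.
T_8 = (Δs/2)·[f(s_0) + 2f(s_1) + ... + 2f(s_{7}) + f(s_8)].
Sum ≈ 92.294.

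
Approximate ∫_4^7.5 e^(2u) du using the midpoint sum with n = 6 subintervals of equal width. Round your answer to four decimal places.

Δu = (7.5 − 4)/6 = 7/12.
Midpoints: 103/24, 4.875, 131/24, 145/24, 6.625, 173/24.
f(103/24) ≈ 5341.8822, f(4.875) ≈ 17154.2288, f(131/24) ≈ 55086.8697, f(145/24) ≈ 176898.8419, f(6.625) ≈ 568070.0400, f(173/24) ≈ 1824226.5860.
Sum = Δu · [f(103/24) + f(4.875) + f(131/24) + ...].
Sum ≈ 1543954.0950.

1543954.0950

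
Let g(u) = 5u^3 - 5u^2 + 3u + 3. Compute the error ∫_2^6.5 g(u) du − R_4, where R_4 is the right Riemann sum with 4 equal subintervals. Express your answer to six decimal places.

Exact integral: ∫_2^6.5 g(u) du = 1837.828125.
R_4 ≈ 2543.49316406.
Error ≈ 1837.828125 − 2543.49316406 ≈ -705.665039.

-705.665039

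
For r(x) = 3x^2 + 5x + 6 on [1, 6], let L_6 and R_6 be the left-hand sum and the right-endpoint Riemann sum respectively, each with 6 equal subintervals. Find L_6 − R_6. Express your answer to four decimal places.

L_6 ≈ 280.069444.
R_6 ≈ 388.402778.
L_6 − R_6 ≈ -108.3333.

-108.3333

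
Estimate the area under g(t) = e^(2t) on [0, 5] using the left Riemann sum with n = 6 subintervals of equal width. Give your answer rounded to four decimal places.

Δt = (5 − 0)/6 = 5/6.
Left endpoints: 0, 5/6, 5/3, 2.5, 10/3, 25/6.
g(0) ≈ 1.0000, g(5/6) ≈ 5.2945, g(5/3) ≈ 28.0316, g(2.5) ≈ 148.4132, g(10/3) ≈ 785.7720, g(25/6) ≈ 4160.2620.
Sum = Δt · [g(0) + g(5/6) + g(5/3) + ...].
Sum ≈ 4273.9777.

4273.9777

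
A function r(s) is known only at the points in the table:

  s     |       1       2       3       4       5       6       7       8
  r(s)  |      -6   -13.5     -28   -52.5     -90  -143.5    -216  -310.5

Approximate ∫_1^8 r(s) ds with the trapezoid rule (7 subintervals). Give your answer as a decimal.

Δs = 1.
T_7 = (1/2)·[(-6) + 2·(-13.5) + 2·(-28) + 2·(-52.5) + 2·(-90) + 2·(-143.5) + 2·(-216) + (-310.5)] = -701.75.

-701.75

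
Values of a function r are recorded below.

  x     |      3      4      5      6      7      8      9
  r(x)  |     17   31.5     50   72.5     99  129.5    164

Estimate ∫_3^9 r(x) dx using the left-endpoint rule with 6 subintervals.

399.5

Δx = 1.
Sum = 1·[17 + 31.5 + 50 + 72.5 + 99 + 129.5] = 399.5.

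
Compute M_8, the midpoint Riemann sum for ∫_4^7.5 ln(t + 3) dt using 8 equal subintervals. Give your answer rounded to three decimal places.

Δt = (7.5 − 4)/8 = 0.4375.
Midpoints: 4.21875, 4.65625, 5.09375, 5.53125, 5.96875, 6.40625, 6.84375, 7.28125.
f(4.21875) ≈ 1.977, f(4.65625) ≈ 2.036, f(5.09375) ≈ 2.091, f(5.53125) ≈ 2.144, f(5.96875) ≈ 2.194, f(6.40625) ≈ 2.241, f(6.84375) ≈ 2.287, f(7.28125) ≈ 2.330.
Sum = Δt · [f(4.21875) + f(4.65625) + f(5.09375) + ...].
Sum ≈ 7.568.

7.568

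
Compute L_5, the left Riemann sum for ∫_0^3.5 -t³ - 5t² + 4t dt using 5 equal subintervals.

-55.86

Δt = (3.5 − 0)/5 = 0.7.
Left endpoints: 0, 0.7, 1.4, 2.1, 2.8.
f(0) = 0, f(0.7) = 0.007, f(1.4) = -6.944, f(2.1) = -22.911, f(2.8) = -49.952.
Sum = Δt · [f(0) + f(0.7) + f(1.4) + f(2.1) + f(2.8)].
Sum = -55.86.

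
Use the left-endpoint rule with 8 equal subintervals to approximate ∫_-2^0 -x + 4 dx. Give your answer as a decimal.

Δx = (0 − (-2))/8 = 0.25.
Left endpoints: -2, -1.75, -1.5, -1.25, -1, -0.75, -0.5, -0.25.
f(-2) = 6, f(-1.75) = 5.75, f(-1.5) = 5.5, f(-1.25) = 5.25, f(-1) = 5, f(-0.75) = 4.75, f(-0.5) = 4.5, f(-0.25) = 4.25.
Sum = Δx · [f(-2) + f(-1.75) + f(-1.5) + ...].
Sum = 10.25.

10.25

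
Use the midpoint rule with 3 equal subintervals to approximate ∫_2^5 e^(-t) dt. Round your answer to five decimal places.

0.12339

Δt = (5 − 2)/3 = 1.
Midpoints: 2.5, 3.5, 4.5.
f(2.5) ≈ 0.08208, f(3.5) ≈ 0.03020, f(4.5) ≈ 0.01111.
Sum = Δt · [f(2.5) + f(3.5) + f(4.5)].
Sum ≈ 0.12339.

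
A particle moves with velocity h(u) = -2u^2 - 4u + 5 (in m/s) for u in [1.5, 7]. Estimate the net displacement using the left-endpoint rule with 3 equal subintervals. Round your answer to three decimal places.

-192.704

Δu = (7 − 1.5)/3 = 11/6.
Left endpoints: 1.5, 10/3, 31/6.
h(1.5) = -5.5, h(10/3) = -275/9, h(31/6) = -1243/18.
Sum = Δu · [h(1.5) + h(10/3) + h(31/6)].
Sum ≈ -192.704.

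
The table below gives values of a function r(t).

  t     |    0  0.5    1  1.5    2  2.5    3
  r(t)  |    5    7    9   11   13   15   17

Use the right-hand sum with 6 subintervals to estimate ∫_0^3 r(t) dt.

36

Δt = 0.5.
Sum = 0.5·[7 + 9 + 11 + 13 + 15 + 17] = 36.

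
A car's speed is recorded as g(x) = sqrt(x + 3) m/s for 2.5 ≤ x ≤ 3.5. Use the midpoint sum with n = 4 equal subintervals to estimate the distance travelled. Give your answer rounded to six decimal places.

2.448825

Δx = (3.5 − 2.5)/4 = 0.25.
Midpoints: 2.625, 2.875, 3.125, 3.375.
g(2.625) ≈ 2.371708, g(2.875) ≈ 2.423840, g(3.125) ≈ 2.474874, g(3.375) ≈ 2.524876.
Sum = Δx · [g(2.625) + g(2.875) + g(3.125) + g(3.375)].
Sum ≈ 2.448825.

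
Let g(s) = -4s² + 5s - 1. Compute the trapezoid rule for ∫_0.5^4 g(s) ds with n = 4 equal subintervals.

Δs = (4 − 0.5)/4 = 0.875.
g(0.5) = 0.5, g(1.375) = -1.6875, g(2.25) = -10, g(3.125) = -24.4375, g(4) = -45.
T_4 = (Δs/2)·[g(s_0) + 2g(s_1) + 2g(s_2) + 2g(s_3) + g(s_4)].
Sum = -51.078125.

-51.078125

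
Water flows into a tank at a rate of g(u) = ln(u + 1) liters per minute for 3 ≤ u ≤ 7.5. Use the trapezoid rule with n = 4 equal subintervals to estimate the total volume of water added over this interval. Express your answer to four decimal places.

8.1315

Δu = (7.5 − 3)/4 = 1.125.
g(3) ≈ 1.3863, g(4.125) ≈ 1.6341, g(5.25) ≈ 1.8326, g(6.375) ≈ 1.9981, g(7.5) ≈ 2.1401.
T_4 = (Δu/2)·[g(u_0) + 2g(u_1) + 2g(u_2) + 2g(u_3) + g(u_4)].
Sum ≈ 8.1315.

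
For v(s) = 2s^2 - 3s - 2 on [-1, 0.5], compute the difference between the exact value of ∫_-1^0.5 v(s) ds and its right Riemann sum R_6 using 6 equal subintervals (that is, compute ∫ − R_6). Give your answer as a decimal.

0.71875

Exact integral: ∫_-1^0.5 v(s) ds = -1.125.
R_6 = -1.84375.
Error = -1.125 − (-1.84375) = 0.71875.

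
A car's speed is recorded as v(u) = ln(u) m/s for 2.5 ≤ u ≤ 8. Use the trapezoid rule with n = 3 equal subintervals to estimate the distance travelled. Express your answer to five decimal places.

8.76950

Δu = (8 − 2.5)/3 = 11/6.
v(2.5) ≈ 0.91629, v(13/3) ≈ 1.46634, v(37/6) ≈ 1.81916, v(8) ≈ 2.07944.
T_3 = (Δu/2)·[v(u_0) + 2v(u_1) + 2v(u_2) + v(u_3)].
Sum ≈ 8.76950.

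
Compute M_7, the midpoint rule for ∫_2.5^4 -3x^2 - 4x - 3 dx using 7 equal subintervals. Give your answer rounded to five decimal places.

-72.35778

Δx = (4 − 2.5)/7 = 3/14.
Midpoints: 73/28, 79/28, 85/28, 3.25, 97/28, 103/28, 109/28.
f(73/28) = -26515/784, f(79/28) = -29923/784, f(85/28) = -33547/784, f(3.25) = -47.6875, f(97/28) = -41443/784, f(103/28) = -45715/784, f(109/28) = -50203/784.
Sum = Δx · [f(73/28) + f(79/28) + f(85/28) + ...].
Sum ≈ -72.35778.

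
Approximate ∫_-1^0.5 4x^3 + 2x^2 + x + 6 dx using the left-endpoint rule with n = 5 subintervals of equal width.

Δx = (0.5 − (-1))/5 = 0.3.
Left endpoints: -1, -0.7, -0.4, -0.1, 0.2.
f(-1) = 3, f(-0.7) = 4.908, f(-0.4) = 5.664, f(-0.1) = 5.916, f(0.2) = 6.312.
Sum = Δx · [f(-1) + f(-0.7) + f(-0.4) + f(-0.1) + f(0.2)].
Sum = 7.74.

7.74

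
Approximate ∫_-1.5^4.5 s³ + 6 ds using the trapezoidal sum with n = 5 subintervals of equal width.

143.73

Δs = (4.5 − (-1.5))/5 = 1.2.
f(-1.5) = 2.625, f(-0.3) = 5.973, f(0.9) = 6.729, f(2.1) = 15.261, f(3.3) = 41.937, f(4.5) = 97.125.
T_5 = (Δs/2)·[f(s_0) + 2f(s_1) + ... + 2f(s_{4}) + f(s_5)].
Sum = 143.73.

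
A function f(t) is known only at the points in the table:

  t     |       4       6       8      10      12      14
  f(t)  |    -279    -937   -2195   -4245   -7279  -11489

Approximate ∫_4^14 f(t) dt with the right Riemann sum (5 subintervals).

-52290

Δt = 2.
Sum = 2·[(-937) + (-2195) + (-4245) + (-7279) + (-11489)] = -52290.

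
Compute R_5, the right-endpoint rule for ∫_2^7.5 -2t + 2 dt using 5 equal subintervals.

-47.3

Δt = (7.5 − 2)/5 = 1.1.
Right endpoints: 3.1, 4.2, 5.3, 6.4, 7.5.
f(3.1) = -4.2, f(4.2) = -6.4, f(5.3) = -8.6, f(6.4) = -10.8, f(7.5) = -13.
Sum = Δt · [f(3.1) + f(4.2) + f(5.3) + f(6.4) + f(7.5)].
Sum = -47.3.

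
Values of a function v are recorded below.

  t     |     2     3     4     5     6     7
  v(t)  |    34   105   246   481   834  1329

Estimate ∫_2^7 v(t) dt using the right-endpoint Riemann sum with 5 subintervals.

Δt = 1.
Sum = 1·[105 + 246 + 481 + 834 + 1329] = 2995.

2995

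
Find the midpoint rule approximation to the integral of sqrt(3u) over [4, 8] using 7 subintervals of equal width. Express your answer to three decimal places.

16.892

Δu = (8 − 4)/7 = 4/7.
Midpoints: 30/7, 34/7, 38/7, 6, 46/7, 50/7, 54/7.
f(30/7) ≈ 3.586, f(34/7) ≈ 3.817, f(38/7) ≈ 4.036, f(6) ≈ 4.243, f(46/7) ≈ 4.440, f(50/7) ≈ 4.629, f(54/7) ≈ 4.811.
Sum = Δu · [f(30/7) + f(34/7) + f(38/7) + ...].
Sum ≈ 16.892.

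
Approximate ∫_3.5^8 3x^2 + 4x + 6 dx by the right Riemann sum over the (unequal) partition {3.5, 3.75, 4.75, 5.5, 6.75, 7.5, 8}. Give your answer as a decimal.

678.21875

Subinterval widths: 0.25, 1, 0.75, 1.25, 0.75, 0.5.
Right endpoints: 3.75, 4.75, 5.5, 6.75, 7.5, 8.
f(3.75) = 63.1875, f(4.75) = 92.6875, f(5.5) = 118.75, f(6.75) = 169.6875, f(7.5) = 204.75, f(8) = 230.
Sum = Σ Δx_i · f(x_i).
Sum = 678.21875.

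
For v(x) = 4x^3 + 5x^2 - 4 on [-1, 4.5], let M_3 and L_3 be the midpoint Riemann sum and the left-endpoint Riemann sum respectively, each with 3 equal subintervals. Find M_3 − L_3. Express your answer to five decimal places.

305.86111

M_3 ≈ 500.5509259.
L_3 ≈ 194.6898148.
M_3 − L_3 ≈ 305.86111.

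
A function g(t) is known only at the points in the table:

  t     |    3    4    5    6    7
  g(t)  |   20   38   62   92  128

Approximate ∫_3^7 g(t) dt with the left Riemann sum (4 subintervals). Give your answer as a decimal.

212

Δt = 1.
Sum = 1·[20 + 38 + 62 + 92] = 212.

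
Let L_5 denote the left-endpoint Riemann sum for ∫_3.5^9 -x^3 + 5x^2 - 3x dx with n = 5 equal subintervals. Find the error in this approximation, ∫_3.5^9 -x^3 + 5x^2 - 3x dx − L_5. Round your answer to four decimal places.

-182.1302

Exact integral: ∫_3.5^9 f(x) dx ≈ -562.317708.
L_5 = -380.1875.
Error ≈ -562.317708 − (-380.1875) ≈ -182.1302.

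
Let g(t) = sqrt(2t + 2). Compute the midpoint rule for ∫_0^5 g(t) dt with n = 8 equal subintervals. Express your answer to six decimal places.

12.920318

Δt = (5 − 0)/8 = 0.625.
Midpoints: 0.3125, 0.9375, 1.5625, 2.1875, 2.8125, 3.4375, 4.0625, 4.6875.
g(0.3125) ≈ 1.620185, g(0.9375) ≈ 1.968502, g(1.5625) ≈ 2.263846, g(2.1875) ≈ 2.524876, g(2.8125) ≈ 2.761340, g(3.4375) ≈ 2.979094, g(4.0625) ≈ 3.181981, g(4.6875) ≈ 3.372684.
Sum = Δt · [g(0.3125) + g(0.9375) + g(1.5625) + ...].
Sum ≈ 12.920318.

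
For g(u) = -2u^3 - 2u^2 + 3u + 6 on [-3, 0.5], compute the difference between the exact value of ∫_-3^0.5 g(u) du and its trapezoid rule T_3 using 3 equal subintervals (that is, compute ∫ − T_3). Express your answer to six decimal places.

-4.366898

Exact integral: ∫_-3^0.5 g(u) du ≈ 30.26041667.
T_3 ≈ 34.62731481.
Error ≈ 30.26041667 − 34.62731481 ≈ -4.366898.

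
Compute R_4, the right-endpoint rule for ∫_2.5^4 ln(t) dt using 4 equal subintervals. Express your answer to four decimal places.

1.8408

Δt = (4 − 2.5)/4 = 0.375.
Right endpoints: 2.875, 3.25, 3.625, 4.
f(2.875) ≈ 1.0561, f(3.25) ≈ 1.1787, f(3.625) ≈ 1.2879, f(4) ≈ 1.3863.
Sum = Δt · [f(2.875) + f(3.25) + f(3.625) + f(4)].
Sum ≈ 1.8408.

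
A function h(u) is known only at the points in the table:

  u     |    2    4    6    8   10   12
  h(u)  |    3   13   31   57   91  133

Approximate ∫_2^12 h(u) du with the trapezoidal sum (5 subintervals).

Δu = 2.
T_5 = (2/2)·[3 + 2·13 + 2·31 + 2·57 + 2·91 + 133] = 520.

520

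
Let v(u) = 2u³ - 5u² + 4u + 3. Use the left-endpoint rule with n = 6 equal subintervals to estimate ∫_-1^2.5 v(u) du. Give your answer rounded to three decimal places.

6.099

Δu = (2.5 − (-1))/6 = 7/12.
Left endpoints: -1, -5/12, 1/6, 0.75, 4/3, 23/12.
v(-1) = -8, v(-5/12) = 277/864, v(1/6) = 191/54, v(0.75) = 4.03125, v(4/3) = 113/27, v(23/12) = 5513/864.
Sum = Δu · [v(-1) + v(-5/12) + v(1/6) + ...].
Sum ≈ 6.099.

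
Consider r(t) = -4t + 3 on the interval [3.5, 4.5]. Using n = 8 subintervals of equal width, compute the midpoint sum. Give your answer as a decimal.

Δt = (4.5 − 3.5)/8 = 0.125.
Midpoints: 3.5625, 3.6875, 3.8125, 3.9375, 4.0625, 4.1875, 4.3125, 4.4375.
r(3.5625) = -11.25, r(3.6875) = -11.75, r(3.8125) = -12.25, r(3.9375) = -12.75, r(4.0625) = -13.25, r(4.1875) = -13.75, r(4.3125) = -14.25, r(4.4375) = -14.75.
Sum = Δt · [r(3.5625) + r(3.6875) + r(3.8125) + ...].
Sum = -13.

-13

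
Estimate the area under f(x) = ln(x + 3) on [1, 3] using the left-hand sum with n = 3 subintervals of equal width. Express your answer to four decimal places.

3.0671

Δx = (3 − 1)/3 = 2/3.
Left endpoints: 1, 5/3, 7/3.
f(1) ≈ 1.3863, f(5/3) ≈ 1.5404, f(7/3) ≈ 1.6740.
Sum = Δx · [f(1) + f(5/3) + f(7/3)].
Sum ≈ 3.0671.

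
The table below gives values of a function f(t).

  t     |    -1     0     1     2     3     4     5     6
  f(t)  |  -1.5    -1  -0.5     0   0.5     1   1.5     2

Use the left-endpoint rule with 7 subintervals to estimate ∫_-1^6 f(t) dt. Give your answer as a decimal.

Δt = 1.
Sum = 1·[(-1.5) + (-1) + (-0.5) + 0 + 0.5 + 1 + 1.5] = 0.

0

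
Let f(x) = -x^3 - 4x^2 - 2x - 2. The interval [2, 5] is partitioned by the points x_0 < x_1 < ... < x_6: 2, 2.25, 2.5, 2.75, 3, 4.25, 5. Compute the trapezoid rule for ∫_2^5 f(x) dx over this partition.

-341.46875

Subinterval widths: 0.25, 0.25, 0.25, 0.25, 1.25, 0.75.
f(2) = -30, f(2.25) = -38.140625, f(2.5) = -47.625, f(2.75) = -58.546875, f(3) = -71, f(4.25) = -159.515625, f(5) = -237.
On each subinterval the trapezoid contributes (Δx_i/2)·[f(x_{i-1}) + f(x_i)].
Sum = -341.46875.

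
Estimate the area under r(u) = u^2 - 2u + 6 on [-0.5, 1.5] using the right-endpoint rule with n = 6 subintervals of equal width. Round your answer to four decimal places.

10.8704

Δu = (1.5 − (-0.5))/6 = 1/3.
Right endpoints: -1/6, 1/6, 0.5, 5/6, 7/6, 1.5.
r(-1/6) = 229/36, r(1/6) = 205/36, r(0.5) = 5.25, r(5/6) = 181/36, r(7/6) = 181/36, r(1.5) = 5.25.
Sum = Δu · [r(-1/6) + r(1/6) + r(0.5) + ...].
Sum ≈ 10.8704.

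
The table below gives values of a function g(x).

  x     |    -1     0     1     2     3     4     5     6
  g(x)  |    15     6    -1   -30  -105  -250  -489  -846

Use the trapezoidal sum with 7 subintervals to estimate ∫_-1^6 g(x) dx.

Δx = 1.
T_7 = (1/2)·[15 + 2·6 + 2·(-1) + 2·(-30) + 2·(-105) + 2·(-250) + 2·(-489) + (-846)] = -1284.5.

-1284.5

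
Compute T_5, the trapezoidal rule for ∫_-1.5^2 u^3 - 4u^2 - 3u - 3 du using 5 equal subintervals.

Δu = (2 − (-1.5))/5 = 0.7.
f(-1.5) = -10.875, f(-0.8) = -3.672, f(-0.1) = -2.741, f(0.6) = -6.024, f(1.3) = -11.463, f(2) = -17.
T_5 = (Δu/2)·[f(u_0) + 2f(u_1) + ... + 2f(u_{4}) + f(u_5)].
Sum = -26.48625.

-26.48625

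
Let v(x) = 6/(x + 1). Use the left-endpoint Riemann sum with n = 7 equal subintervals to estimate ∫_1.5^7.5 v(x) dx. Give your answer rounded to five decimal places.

Δx = (7.5 − 1.5)/7 = 6/7.
Left endpoints: 1.5, 33/14, 45/14, 57/14, 69/14, 81/14, 93/14.
v(1.5) = 2.4, v(33/14) = 84/47, v(45/14) = 84/59, v(57/14) = 84/71, v(69/14) = 84/83, v(81/14) = 84/95, v(93/14) = 84/107.
Sum = Δx · [v(1.5) + v(33/14) + v(45/14) + ...].
Sum ≈ 8.12174.

8.12174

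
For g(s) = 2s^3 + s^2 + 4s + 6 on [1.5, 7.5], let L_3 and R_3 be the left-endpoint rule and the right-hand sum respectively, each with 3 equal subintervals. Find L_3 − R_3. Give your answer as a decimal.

-1830

L_3 = 1060.
R_3 = 2890.
L_3 − R_3 = -1830.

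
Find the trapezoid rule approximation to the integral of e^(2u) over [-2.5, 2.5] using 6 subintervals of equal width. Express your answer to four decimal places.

90.6338

Δu = (2.5 − (-2.5))/6 = 5/6.
f(-2.5) ≈ 0.0067, f(-5/3) ≈ 0.0357, f(-5/6) ≈ 0.1889, f(0) ≈ 1.0000, f(5/6) ≈ 5.2945, f(5/3) ≈ 28.0316, f(2.5) ≈ 148.4132.
T_6 = (Δu/2)·[f(u_0) + 2f(u_1) + ... + 2f(u_{5}) + f(u_6)].
Sum ≈ 90.6338.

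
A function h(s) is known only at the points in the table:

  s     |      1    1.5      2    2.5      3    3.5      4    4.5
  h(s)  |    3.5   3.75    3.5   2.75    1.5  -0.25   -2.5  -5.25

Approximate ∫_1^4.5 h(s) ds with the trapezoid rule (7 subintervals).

Δs = 0.5.
T_7 = (0.5/2)·[3.5 + 2·3.75 + 2·3.5 + 2·2.75 + 2·1.5 + 2·(-0.25) + 2·(-2.5) + (-5.25)] = 3.9375.

3.9375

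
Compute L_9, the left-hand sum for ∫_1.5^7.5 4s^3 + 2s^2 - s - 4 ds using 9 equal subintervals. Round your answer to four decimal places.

Δs = (7.5 − 1.5)/9 = 2/3.
Left endpoints: 1.5, 13/6, 17/6, 3.5, 25/6, 29/6, 5.5, 37/6, 41/6.
f(1.5) = 12.5, f(13/6) = 2371/54, f(17/6) = 5411/54, f(3.5) = 188.5, f(25/6) = 17059/54, f(29/6) = 26435/54, f(5.5) = 716.5, f(37/6) = 54211/54, f(41/6) = 73379/54.
Sum = Δs · [f(1.5) + f(13/6) + f(17/6) + ...].
Sum ≈ 2819.8889.

2819.8889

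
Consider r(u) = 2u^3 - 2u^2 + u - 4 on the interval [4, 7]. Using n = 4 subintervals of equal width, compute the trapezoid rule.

Δu = (7 − 4)/4 = 0.75.
r(4) = 96, r(4.75) = 169.96875, r(5.5) = 273.75, r(6.25) = 412.40625, r(7) = 591.
T_4 = (Δu/2)·[r(u_0) + 2r(u_1) + 2r(u_2) + 2r(u_3) + r(u_4)].
Sum = 899.71875.

899.71875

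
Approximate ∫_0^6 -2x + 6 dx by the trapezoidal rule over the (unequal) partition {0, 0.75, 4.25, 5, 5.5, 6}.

Subinterval widths: 0.75, 3.5, 0.75, 0.5, 0.5.
f(0) = 6, f(0.75) = 4.5, f(4.25) = -2.5, f(5) = -4, f(5.5) = -5, f(6) = -6.
On each subinterval the trapezoid contributes (Δx_i/2)·[f(x_{i-1}) + f(x_i)].
Sum = 0.

0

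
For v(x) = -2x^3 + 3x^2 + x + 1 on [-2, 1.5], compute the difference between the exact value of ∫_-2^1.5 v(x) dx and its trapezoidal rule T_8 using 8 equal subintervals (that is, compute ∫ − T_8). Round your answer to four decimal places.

-0.5024

Exact integral: ∫_-2^1.5 v(x) dx = 19.46875.
T_8 ≈ 19.971191.
Error ≈ 19.46875 − 19.971191 ≈ -0.5024.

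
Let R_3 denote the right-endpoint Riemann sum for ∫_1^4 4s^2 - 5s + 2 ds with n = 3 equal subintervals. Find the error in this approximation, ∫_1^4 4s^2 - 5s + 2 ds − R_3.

Exact integral: ∫_1^4 f(s) ds = 52.5.
R_3 = 77.
Error = 52.5 − 77 = -24.5.

-24.5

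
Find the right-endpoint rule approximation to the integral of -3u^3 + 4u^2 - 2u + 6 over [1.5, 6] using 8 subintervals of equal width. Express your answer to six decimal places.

-842.477783

Δu = (6 − 1.5)/8 = 0.5625.
Right endpoints: 2.0625, 2.625, 3.1875, 3.75, 4.3125, 4.875, 5.4375, 6.
f(2.0625) = -30435/4096, f(2.625) = -13287/512, f(3.1875) = -233025/4096, f(3.75) = -103.453125, f(4.3125) = -691575/4096, f(4.875) = -131205/512, f(5.4375) = -1511061/4096, f(6) = -510.
Sum = Δu · [f(2.0625) + f(2.625) + f(3.1875) + ...].
Sum ≈ -842.477783.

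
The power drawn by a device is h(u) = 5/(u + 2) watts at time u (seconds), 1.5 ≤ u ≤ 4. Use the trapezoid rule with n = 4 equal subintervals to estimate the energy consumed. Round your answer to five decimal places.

2.70371

Δu = (4 − 1.5)/4 = 0.625.
h(1.5) = 10/7, h(2.125) = 40/33, h(2.75) = 20/19, h(3.375) = 40/43, h(4) = 5/6.
T_4 = (Δu/2)·[h(u_0) + 2h(u_1) + 2h(u_2) + 2h(u_3) + h(u_4)].
Sum ≈ 2.70371.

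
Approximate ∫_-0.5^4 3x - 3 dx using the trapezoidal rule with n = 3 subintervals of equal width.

Δx = (4 − (-0.5))/3 = 1.5.
f(-0.5) = -4.5, f(1) = 0, f(2.5) = 4.5, f(4) = 9.
T_3 = (Δx/2)·[f(x_0) + 2f(x_1) + 2f(x_2) + f(x_3)].
Sum = 10.125.

10.125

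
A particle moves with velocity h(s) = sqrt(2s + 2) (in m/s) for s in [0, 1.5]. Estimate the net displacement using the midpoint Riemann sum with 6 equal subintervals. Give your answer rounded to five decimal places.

Δs = (1.5 − 0)/6 = 0.25.
Midpoints: 0.125, 0.375, 0.625, 0.875, 1.125, 1.375.
h(0.125) ≈ 1.50000, h(0.375) ≈ 1.65831, h(0.625) ≈ 1.80278, h(0.875) ≈ 1.93649, h(1.125) ≈ 2.06155, h(1.375) ≈ 2.17945.
Sum = Δs · [h(0.125) + h(0.375) + h(0.625) + ...].
Sum ≈ 2.78465.

2.78465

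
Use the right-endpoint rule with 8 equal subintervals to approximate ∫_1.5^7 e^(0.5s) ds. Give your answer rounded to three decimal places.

73.262

Δs = (7 − 1.5)/8 = 0.6875.
Right endpoints: 2.1875, 2.875, 3.5625, 4.25, 4.9375, 5.625, 6.3125, 7.
f(2.1875) ≈ 2.985, f(2.875) ≈ 4.210, f(3.5625) ≈ 5.937, f(4.25) ≈ 8.373, f(4.9375) ≈ 11.808, f(5.625) ≈ 16.651, f(6.3125) ≈ 23.482, f(7) ≈ 33.115.
Sum = Δs · [f(2.1875) + f(2.875) + f(3.5625) + ...].
Sum ≈ 73.262.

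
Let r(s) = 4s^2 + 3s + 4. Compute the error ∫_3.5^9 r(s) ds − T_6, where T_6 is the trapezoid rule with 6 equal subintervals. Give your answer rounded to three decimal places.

Exact integral: ∫_3.5^9 r(s) ds ≈ 1039.95833.
T_6 ≈ 1043.03935.
Error ≈ 1039.95833 − 1043.03935 ≈ -3.081.

-3.081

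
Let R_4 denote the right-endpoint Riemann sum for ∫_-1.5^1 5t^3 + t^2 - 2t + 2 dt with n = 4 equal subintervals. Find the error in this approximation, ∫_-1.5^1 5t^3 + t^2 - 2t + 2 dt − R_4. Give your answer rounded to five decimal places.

Exact integral: ∫_-1.5^1 f(t) dt ≈ 2.6302083.
R_4 ≈ 7.0654297.
Error ≈ 2.6302083 − 7.0654297 ≈ -4.43522.

-4.43522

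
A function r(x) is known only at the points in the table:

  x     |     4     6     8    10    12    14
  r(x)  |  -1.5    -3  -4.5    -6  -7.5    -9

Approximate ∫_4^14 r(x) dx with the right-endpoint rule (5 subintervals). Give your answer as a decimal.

-60

Δx = 2.
Sum = 2·[(-3) + (-4.5) + (-6) + (-7.5) + (-9)] = -60.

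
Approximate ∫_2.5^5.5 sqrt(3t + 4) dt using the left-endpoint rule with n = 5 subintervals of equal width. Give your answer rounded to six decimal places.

Δt = (5.5 − 2.5)/5 = 0.6.
Left endpoints: 2.5, 3.1, 3.7, 4.3, 4.9.
f(2.5) ≈ 3.391165, f(3.1) ≈ 3.646917, f(3.7) ≈ 3.885872, f(4.3) ≈ 4.110961, f(4.9) ≈ 4.324350.
Sum = Δt · [f(2.5) + f(3.1) + f(3.7) + f(4.3) + f(4.9)].
Sum ≈ 11.615558.

11.615558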